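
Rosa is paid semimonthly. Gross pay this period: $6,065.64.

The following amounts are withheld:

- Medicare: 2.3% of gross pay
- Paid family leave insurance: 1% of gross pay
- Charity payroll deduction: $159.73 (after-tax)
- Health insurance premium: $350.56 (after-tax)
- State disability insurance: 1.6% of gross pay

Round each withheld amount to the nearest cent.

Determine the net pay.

$5,258.13

Medicare: $6,065.64 × 0.023 = $139.51
Paid family leave insurance: $6,065.64 × 0.01 = $60.66
State disability insurance: $6,065.64 × 0.016 = $97.05
Health insurance premium: $350.56
Charity payroll deduction: $159.73
Total deductions = $139.51 + $60.66 + $97.05 + $350.56 + $159.73 = $807.51
Net pay = $6,065.64 − $807.51 = $5,258.13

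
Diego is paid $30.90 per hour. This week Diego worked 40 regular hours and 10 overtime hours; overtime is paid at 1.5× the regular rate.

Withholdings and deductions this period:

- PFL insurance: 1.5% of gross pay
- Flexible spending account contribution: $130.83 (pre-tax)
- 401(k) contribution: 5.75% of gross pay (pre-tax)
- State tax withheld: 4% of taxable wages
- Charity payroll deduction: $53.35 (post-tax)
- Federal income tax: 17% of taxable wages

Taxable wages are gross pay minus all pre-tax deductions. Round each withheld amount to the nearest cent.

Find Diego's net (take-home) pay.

$1,083.21

Regular pay: 40 × $30.90 = $1,236.00
Overtime pay: 10 × $30.90 × 1.5 = $463.50
Gross pay = $1,236.00 + $463.50 = $1,699.50
401(k) contribution: $1,699.50 × 0.0575 = $97.72
Flexible spending account contribution: $130.83
Pre-tax total = $97.72 + $130.83 = $228.55
Taxable wages = $1,699.50 − $228.55 = $1,470.95
State tax withheld: $1,470.95 × 0.04 = $58.84
Federal income tax: $1,470.95 × 0.17 = $250.06
PFL insurance: $1,699.50 × 0.015 = $25.49
Charity payroll deduction: $53.35
Total deductions = $97.72 + $130.83 + $58.84 + $250.06 + $25.49 + $53.35 = $616.29
Net pay = $1,699.50 − $616.29 = $1,083.21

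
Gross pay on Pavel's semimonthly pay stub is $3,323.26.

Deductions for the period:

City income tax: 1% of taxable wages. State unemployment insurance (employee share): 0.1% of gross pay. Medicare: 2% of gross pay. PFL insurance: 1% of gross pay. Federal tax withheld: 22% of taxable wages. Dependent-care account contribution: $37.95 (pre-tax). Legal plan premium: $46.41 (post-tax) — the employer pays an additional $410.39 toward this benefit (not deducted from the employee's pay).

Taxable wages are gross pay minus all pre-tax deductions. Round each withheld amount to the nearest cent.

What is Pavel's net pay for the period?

$2,380.26

Dependent-care account contribution: $37.95
Taxable wages = $3,323.26 − $37.95 = $3,285.31
City income tax: $3,285.31 × 0.01 = $32.85
Federal tax withheld: $3,285.31 × 0.22 = $722.77
Medicare: $3,323.26 × 0.02 = $66.47
PFL insurance: $3,323.26 × 0.01 = $33.23
State unemployment insurance (employee share): $3,323.26 × 0.001 = $3.32
Legal plan premium: $46.41
(Employer's $410.39 toward legal plan premium is not withheld from the employee.)
Total deductions = $37.95 + $32.85 + $722.77 + $66.47 + $33.23 + $3.32 + $46.41 = $943.00
Net pay = $3,323.26 − $943.00 = $2,380.26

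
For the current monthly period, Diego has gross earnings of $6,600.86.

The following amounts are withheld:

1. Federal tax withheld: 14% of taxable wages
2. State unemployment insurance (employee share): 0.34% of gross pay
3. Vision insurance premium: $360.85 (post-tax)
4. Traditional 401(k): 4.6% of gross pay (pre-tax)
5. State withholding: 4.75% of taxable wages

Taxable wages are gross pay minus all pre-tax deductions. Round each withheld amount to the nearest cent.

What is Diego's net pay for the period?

Traditional 401(k): $6,600.86 × 0.046 = $303.64
Taxable wages = $6,600.86 − $303.64 = $6,297.22
Federal tax withheld: $6,297.22 × 0.14 = $881.61
State withholding: $6,297.22 × 0.0475 = $299.12
State unemployment insurance (employee share): $6,600.86 × 0.0034 = $22.44
Vision insurance premium: $360.85
Total deductions = $303.64 + $881.61 + $299.12 + $22.44 + $360.85 = $1,867.66
Net pay = $6,600.86 − $1,867.66 = $4,733.20

$4,733.20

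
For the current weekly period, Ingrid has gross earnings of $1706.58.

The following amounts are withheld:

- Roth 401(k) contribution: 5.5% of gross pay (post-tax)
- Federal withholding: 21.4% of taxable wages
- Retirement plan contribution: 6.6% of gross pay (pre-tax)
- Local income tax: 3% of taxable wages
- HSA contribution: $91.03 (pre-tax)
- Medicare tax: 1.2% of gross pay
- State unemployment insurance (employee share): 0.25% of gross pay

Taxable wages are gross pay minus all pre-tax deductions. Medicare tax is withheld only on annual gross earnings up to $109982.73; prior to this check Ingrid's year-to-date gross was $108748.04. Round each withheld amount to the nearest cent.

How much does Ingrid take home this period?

Retirement plan contribution: $1706.58 × 0.066 = $112.63
HSA contribution: $91.03
Pre-tax total = $112.63 + $91.03 = $203.66
Taxable wages = $1706.58 − $203.66 = $1502.92
Federal withholding: $1502.92 × 0.214 = $321.62
Local income tax: $1502.92 × 0.03 = $45.09
Medicare tax: only $109982.73 − $108748.04 = $1234.69 of this check is subject → $1234.69 × 0.012 = $14.82
State unemployment insurance (employee share): $1706.58 × 0.0025 = $4.27
Roth 401(k) contribution: $1706.58 × 0.055 = $93.86
Total deductions = $112.63 + $91.03 + $321.62 + $45.09 + $14.82 + $4.27 + $93.86 = $683.32
Net pay = $1706.58 − $683.32 = $1023.26

$1023.26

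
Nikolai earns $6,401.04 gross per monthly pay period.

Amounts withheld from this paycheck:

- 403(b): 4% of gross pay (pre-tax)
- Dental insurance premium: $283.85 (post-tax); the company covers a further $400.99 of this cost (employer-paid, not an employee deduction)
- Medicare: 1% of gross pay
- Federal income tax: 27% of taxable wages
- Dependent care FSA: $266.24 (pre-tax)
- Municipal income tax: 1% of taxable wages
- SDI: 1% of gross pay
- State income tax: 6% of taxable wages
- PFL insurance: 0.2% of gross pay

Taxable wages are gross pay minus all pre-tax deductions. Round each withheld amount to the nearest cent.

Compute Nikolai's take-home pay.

$3,455.30

403(b): $6,401.04 × 0.04 = $256.04
Dependent care FSA: $266.24
Pre-tax total = $256.04 + $266.24 = $522.28
Taxable wages = $6,401.04 − $522.28 = $5,878.76
Municipal income tax: $5,878.76 × 0.01 = $58.79
State income tax: $5,878.76 × 0.06 = $352.73
Federal income tax: $5,878.76 × 0.27 = $1,587.27
Medicare: $6,401.04 × 0.01 = $64.01
SDI: $6,401.04 × 0.01 = $64.01
PFL insurance: $6,401.04 × 0.002 = $12.80
Dental insurance premium: $283.85
(Employer's $400.99 toward dental insurance premium is not withheld from the employee.)
Total deductions = $256.04 + $266.24 + $58.79 + $352.73 + $1,587.27 + $64.01 + $64.01 + $12.80 + $283.85 = $2,945.74
Net pay = $6,401.04 − $2,945.74 = $3,455.30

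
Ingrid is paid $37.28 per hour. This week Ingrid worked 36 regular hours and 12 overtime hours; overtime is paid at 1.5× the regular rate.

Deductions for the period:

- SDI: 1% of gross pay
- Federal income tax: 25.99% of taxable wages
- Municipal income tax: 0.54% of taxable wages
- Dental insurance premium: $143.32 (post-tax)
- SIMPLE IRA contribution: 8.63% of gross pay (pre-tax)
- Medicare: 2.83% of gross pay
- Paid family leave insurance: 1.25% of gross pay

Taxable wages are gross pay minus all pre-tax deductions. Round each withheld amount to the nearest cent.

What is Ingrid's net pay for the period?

$1,105.82

Regular pay: 36 × $37.28 = $1,342.08
Overtime pay: 12 × $37.28 × 1.5 = $671.04
Gross pay = $1,342.08 + $671.04 = $2,013.12
SIMPLE IRA contribution: $2,013.12 × 0.0863 = $173.73
Taxable wages = $2,013.12 − $173.73 = $1,839.39
Municipal income tax: $1,839.39 × 0.0054 = $9.93
Federal income tax: $1,839.39 × 0.2599 = $478.06
Paid family leave insurance: $2,013.12 × 0.0125 = $25.16
SDI: $2,013.12 × 0.01 = $20.13
Medicare: $2,013.12 × 0.0283 = $56.97
Dental insurance premium: $143.32
Total deductions = $173.73 + $9.93 + $478.06 + $25.16 + $20.13 + $56.97 + $143.32 = $907.30
Net pay = $2,013.12 − $907.30 = $1,105.82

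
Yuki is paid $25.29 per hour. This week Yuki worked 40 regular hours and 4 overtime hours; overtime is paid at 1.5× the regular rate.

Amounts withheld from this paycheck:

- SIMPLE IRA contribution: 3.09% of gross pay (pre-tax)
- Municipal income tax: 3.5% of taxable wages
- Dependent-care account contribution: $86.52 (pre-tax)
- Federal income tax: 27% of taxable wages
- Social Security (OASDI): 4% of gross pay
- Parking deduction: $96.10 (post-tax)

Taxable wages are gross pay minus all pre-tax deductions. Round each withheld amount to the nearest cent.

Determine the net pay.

$580.78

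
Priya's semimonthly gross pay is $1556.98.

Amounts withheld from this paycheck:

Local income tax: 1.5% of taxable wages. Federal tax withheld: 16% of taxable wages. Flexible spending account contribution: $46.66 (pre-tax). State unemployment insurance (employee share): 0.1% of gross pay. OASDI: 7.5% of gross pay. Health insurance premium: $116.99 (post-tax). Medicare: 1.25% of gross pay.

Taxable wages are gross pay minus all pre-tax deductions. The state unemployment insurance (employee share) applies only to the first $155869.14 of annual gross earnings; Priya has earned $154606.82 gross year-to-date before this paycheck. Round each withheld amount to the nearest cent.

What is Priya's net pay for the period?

$991.54

Flexible spending account contribution: $46.66
Taxable wages = $1556.98 − $46.66 = $1510.32
Local income tax: $1510.32 × 0.015 = $22.65
Federal tax withheld: $1510.32 × 0.16 = $241.65
State unemployment insurance (employee share): only $155869.14 − $154606.82 = $1262.32 of this check is subject → $1262.32 × 0.001 = $1.26
OASDI: $1556.98 × 0.075 = $116.77
Medicare: $1556.98 × 0.0125 = $19.46
Health insurance premium: $116.99
Total deductions = $46.66 + $22.65 + $241.65 + $1.26 + $116.77 + $19.46 + $116.99 = $565.44
Net pay = $1556.98 − $565.44 = $991.54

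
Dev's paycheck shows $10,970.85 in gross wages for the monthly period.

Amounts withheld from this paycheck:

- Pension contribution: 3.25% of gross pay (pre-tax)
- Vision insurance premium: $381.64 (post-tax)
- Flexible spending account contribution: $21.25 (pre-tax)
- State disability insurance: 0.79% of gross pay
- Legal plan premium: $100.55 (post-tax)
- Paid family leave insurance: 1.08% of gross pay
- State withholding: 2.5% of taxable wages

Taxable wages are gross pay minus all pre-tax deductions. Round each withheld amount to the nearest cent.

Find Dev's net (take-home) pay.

Pension contribution: $10,970.85 × 0.0325 = $356.55
Flexible spending account contribution: $21.25
Pre-tax total = $356.55 + $21.25 = $377.80
Taxable wages = $10,970.85 − $377.80 = $10,593.05
State withholding: $10,593.05 × 0.025 = $264.83
Paid family leave insurance: $10,970.85 × 0.0108 = $118.49
State disability insurance: $10,970.85 × 0.0079 = $86.67
Vision insurance premium: $381.64
Legal plan premium: $100.55
Total deductions = $356.55 + $21.25 + $264.83 + $118.49 + $86.67 + $381.64 + $100.55 = $1,329.98
Net pay = $10,970.85 − $1,329.98 = $9,640.87

$9,640.87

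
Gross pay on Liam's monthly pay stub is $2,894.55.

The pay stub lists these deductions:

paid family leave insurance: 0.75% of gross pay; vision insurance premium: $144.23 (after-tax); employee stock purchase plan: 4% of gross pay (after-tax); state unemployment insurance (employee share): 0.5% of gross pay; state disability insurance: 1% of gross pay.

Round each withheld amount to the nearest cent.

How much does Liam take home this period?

$2,569.41

State disability insurance: $2,894.55 × 0.01 = $28.95
Paid family leave insurance: $2,894.55 × 0.0075 = $21.71
State unemployment insurance (employee share): $2,894.55 × 0.005 = $14.47
Vision insurance premium: $144.23
Employee stock purchase plan: $2,894.55 × 0.04 = $115.78
Total deductions = $28.95 + $21.71 + $14.47 + $144.23 + $115.78 = $325.14
Net pay = $2,894.55 − $325.14 = $2,569.41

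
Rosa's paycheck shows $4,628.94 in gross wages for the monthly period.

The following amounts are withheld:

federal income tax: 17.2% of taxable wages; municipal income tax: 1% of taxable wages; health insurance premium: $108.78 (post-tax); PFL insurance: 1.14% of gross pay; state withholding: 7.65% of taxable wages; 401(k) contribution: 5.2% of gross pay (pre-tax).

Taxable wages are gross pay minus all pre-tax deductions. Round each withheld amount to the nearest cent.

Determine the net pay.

$3,092.33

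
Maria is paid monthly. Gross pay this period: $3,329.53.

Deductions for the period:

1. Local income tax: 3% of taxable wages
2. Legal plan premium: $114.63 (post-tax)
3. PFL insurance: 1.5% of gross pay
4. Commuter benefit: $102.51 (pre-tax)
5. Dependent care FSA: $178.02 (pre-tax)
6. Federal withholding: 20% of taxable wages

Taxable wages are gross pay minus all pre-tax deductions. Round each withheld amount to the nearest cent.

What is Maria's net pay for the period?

$2,183.16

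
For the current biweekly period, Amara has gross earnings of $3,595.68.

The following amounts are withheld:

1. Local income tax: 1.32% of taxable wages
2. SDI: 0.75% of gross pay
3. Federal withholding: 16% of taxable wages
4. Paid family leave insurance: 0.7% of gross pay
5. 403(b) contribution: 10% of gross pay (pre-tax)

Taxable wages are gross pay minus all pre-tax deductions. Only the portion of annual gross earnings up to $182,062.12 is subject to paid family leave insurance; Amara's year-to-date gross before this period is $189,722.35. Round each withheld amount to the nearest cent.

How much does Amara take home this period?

403(b) contribution: $3,595.68 × 0.1 = $359.57
Taxable wages = $3,595.68 − $359.57 = $3,236.11
Federal withholding: $3,236.11 × 0.16 = $517.78
Local income tax: $3,236.11 × 0.0132 = $42.72
SDI: $3,595.68 × 0.0075 = $26.97
Paid family leave insurance: annual cap $182,062.12 already reached (YTD $189,722.35), so $0.00
Total deductions = $359.57 + $517.78 + $42.72 + $26.97 + $0.00 = $947.04
Net pay = $3,595.68 − $947.04 = $2,648.64

$2,648.64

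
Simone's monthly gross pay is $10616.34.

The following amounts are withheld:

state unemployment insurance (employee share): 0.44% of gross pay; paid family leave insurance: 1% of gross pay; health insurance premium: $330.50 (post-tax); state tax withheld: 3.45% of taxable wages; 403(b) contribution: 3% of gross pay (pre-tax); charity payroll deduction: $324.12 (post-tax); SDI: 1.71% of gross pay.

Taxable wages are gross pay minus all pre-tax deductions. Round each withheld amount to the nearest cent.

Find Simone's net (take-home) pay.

$8953.54

403(b) contribution: $10616.34 × 0.03 = $318.49
Taxable wages = $10616.34 − $318.49 = $10297.85
State tax withheld: $10297.85 × 0.0345 = $355.28
Paid family leave insurance: $10616.34 × 0.01 = $106.16
SDI: $10616.34 × 0.0171 = $181.54
State unemployment insurance (employee share): $10616.34 × 0.0044 = $46.71
Health insurance premium: $330.50
Charity payroll deduction: $324.12
Total deductions = $318.49 + $355.28 + $106.16 + $181.54 + $46.71 + $330.50 + $324.12 = $1662.80
Net pay = $10616.34 − $1662.80 = $8953.54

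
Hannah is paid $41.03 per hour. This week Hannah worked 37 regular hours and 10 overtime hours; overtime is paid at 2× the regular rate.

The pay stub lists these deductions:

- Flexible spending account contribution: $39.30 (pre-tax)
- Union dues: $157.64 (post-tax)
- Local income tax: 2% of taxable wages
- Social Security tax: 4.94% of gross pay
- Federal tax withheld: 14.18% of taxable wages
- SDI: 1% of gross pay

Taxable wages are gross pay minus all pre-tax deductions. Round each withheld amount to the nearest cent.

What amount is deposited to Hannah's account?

$1,630.80

Regular pay: 37 × $41.03 = $1,518.11
Overtime pay: 10 × $41.03 × 2 = $820.60
Gross pay = $1,518.11 + $820.60 = $2,338.71
Flexible spending account contribution: $39.30
Taxable wages = $2,338.71 − $39.30 = $2,299.41
Local income tax: $2,299.41 × 0.02 = $45.99
Federal tax withheld: $2,299.41 × 0.1418 = $326.06
SDI: $2,338.71 × 0.01 = $23.39
Social Security tax: $2,338.71 × 0.0494 = $115.53
Union dues: $157.64
Total deductions = $39.30 + $45.99 + $326.06 + $23.39 + $115.53 + $157.64 = $707.91
Net pay = $2,338.71 − $707.91 = $1,630.80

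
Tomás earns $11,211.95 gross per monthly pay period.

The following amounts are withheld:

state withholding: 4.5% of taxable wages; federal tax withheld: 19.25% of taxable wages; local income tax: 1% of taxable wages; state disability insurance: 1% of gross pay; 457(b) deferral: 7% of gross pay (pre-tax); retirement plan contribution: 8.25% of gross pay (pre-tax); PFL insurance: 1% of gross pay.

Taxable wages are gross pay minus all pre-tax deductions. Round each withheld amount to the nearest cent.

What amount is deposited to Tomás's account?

$6,926.10

457(b) deferral: $11,211.95 × 0.07 = $784.84
Retirement plan contribution: $11,211.95 × 0.0825 = $924.99
Pre-tax total = $784.84 + $924.99 = $1,709.83
Taxable wages = $11,211.95 − $1,709.83 = $9,502.12
State withholding: $9,502.12 × 0.045 = $427.60
Local income tax: $9,502.12 × 0.01 = $95.02
Federal tax withheld: $9,502.12 × 0.1925 = $1,829.16
PFL insurance: $11,211.95 × 0.01 = $112.12
State disability insurance: $11,211.95 × 0.01 = $112.12
Total deductions = $784.84 + $924.99 + $427.60 + $95.02 + $1,829.16 + $112.12 + $112.12 = $4,285.85
Net pay = $11,211.95 − $4,285.85 = $6,926.10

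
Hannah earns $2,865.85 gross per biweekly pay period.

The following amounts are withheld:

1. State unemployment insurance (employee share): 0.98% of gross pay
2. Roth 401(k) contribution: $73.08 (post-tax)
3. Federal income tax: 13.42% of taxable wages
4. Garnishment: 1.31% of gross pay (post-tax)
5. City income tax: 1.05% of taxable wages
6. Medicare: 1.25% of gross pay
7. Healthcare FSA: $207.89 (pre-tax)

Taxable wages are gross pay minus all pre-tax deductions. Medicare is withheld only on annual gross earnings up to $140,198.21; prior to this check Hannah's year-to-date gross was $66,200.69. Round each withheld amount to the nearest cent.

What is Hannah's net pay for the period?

$2,098.82

Healthcare FSA: $207.89
Taxable wages = $2,865.85 − $207.89 = $2,657.96
Federal income tax: $2,657.96 × 0.1342 = $356.70
City income tax: $2,657.96 × 0.0105 = $27.91
Medicare: cap not yet reached, full $2,865.85 is subject → $2,865.85 × 0.0125 = $35.82
State unemployment insurance (employee share): $2,865.85 × 0.0098 = $28.09
Roth 401(k) contribution: $73.08
Garnishment: $2,865.85 × 0.0131 = $37.54
Total deductions = $207.89 + $356.70 + $27.91 + $35.82 + $28.09 + $73.08 + $37.54 = $767.03
Net pay = $2,865.85 − $767.03 = $2,098.82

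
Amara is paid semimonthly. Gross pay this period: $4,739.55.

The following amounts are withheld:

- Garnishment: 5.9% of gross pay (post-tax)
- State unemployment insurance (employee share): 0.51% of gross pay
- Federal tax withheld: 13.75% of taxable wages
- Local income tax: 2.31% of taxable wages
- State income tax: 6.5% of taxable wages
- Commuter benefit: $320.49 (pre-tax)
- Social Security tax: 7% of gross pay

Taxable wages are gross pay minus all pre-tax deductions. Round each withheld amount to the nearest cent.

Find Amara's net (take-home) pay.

$2,786.55

Commuter benefit: $320.49
Taxable wages = $4,739.55 − $320.49 = $4,419.06
State income tax: $4,419.06 × 0.065 = $287.24
Local income tax: $4,419.06 × 0.0231 = $102.08
Federal tax withheld: $4,419.06 × 0.1375 = $607.62
State unemployment insurance (employee share): $4,739.55 × 0.0051 = $24.17
Social Security tax: $4,739.55 × 0.07 = $331.77
Garnishment: $4,739.55 × 0.059 = $279.63
Total deductions = $320.49 + $287.24 + $102.08 + $607.62 + $24.17 + $331.77 + $279.63 = $1,953.00
Net pay = $4,739.55 − $1,953.00 = $2,786.55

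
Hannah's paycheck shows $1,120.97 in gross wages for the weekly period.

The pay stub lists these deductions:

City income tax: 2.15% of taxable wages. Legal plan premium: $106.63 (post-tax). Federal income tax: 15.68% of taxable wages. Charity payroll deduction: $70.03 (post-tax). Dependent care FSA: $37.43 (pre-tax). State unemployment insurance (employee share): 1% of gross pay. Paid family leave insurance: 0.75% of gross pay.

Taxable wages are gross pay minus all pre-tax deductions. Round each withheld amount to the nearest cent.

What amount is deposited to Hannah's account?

$694.06

Dependent care FSA: $37.43
Taxable wages = $1,120.97 − $37.43 = $1,083.54
City income tax: $1,083.54 × 0.0215 = $23.30
Federal income tax: $1,083.54 × 0.1568 = $169.90
Paid family leave insurance: $1,120.97 × 0.0075 = $8.41
State unemployment insurance (employee share): $1,120.97 × 0.01 = $11.21
Legal plan premium: $106.63
Charity payroll deduction: $70.03
Total deductions = $37.43 + $23.30 + $169.90 + $8.41 + $11.21 + $106.63 + $70.03 = $426.91
Net pay = $1,120.97 − $426.91 = $694.06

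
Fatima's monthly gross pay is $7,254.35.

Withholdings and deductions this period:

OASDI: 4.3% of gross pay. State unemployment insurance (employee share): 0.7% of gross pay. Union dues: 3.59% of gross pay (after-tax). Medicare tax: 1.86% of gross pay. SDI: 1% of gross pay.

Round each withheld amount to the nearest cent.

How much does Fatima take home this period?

SDI: $7,254.35 × 0.01 = $72.54
OASDI: $7,254.35 × 0.043 = $311.94
State unemployment insurance (employee share): $7,254.35 × 0.007 = $50.78
Medicare tax: $7,254.35 × 0.0186 = $134.93
Union dues: $7,254.35 × 0.0359 = $260.43
Total deductions = $72.54 + $311.94 + $50.78 + $134.93 + $260.43 = $830.62
Net pay = $7,254.35 − $830.62 = $6,423.73

$6,423.73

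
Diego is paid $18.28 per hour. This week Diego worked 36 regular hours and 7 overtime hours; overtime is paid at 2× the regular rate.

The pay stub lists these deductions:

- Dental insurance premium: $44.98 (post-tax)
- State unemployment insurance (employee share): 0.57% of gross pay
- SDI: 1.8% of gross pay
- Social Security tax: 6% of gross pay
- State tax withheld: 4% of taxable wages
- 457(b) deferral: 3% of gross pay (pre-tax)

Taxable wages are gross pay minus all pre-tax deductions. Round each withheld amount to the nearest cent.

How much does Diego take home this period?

$729.64

Regular pay: 36 × $18.28 = $658.08
Overtime pay: 7 × $18.28 × 2 = $255.92
Gross pay = $658.08 + $255.92 = $914.00
457(b) deferral: $914.00 × 0.03 = $27.42
Taxable wages = $914.00 − $27.42 = $886.58
State tax withheld: $886.58 × 0.04 = $35.46
SDI: $914.00 × 0.018 = $16.45
State unemployment insurance (employee share): $914.00 × 0.0057 = $5.21
Social Security tax: $914.00 × 0.06 = $54.84
Dental insurance premium: $44.98
Total deductions = $27.42 + $35.46 + $16.45 + $5.21 + $54.84 + $44.98 = $184.36
Net pay = $914.00 − $184.36 = $729.64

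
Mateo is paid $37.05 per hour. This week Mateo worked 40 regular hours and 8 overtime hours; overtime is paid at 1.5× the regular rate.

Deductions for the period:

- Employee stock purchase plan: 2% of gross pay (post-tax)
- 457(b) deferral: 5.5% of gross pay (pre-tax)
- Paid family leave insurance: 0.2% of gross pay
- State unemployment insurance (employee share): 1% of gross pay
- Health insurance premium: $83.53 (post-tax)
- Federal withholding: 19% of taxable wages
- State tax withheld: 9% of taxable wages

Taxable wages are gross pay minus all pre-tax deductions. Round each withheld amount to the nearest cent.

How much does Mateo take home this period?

$1165.68

Regular pay: 40 × $37.05 = $1482.00
Overtime pay: 8 × $37.05 × 1.5 = $444.60
Gross pay = $1482.00 + $444.60 = $1926.60
457(b) deferral: $1926.60 × 0.055 = $105.96
Taxable wages = $1926.60 − $105.96 = $1820.64
State tax withheld: $1820.64 × 0.09 = $163.86
Federal withholding: $1820.64 × 0.19 = $345.92
State unemployment insurance (employee share): $1926.60 × 0.01 = $19.27
Paid family leave insurance: $1926.60 × 0.002 = $3.85
Employee stock purchase plan: $1926.60 × 0.02 = $38.53
Health insurance premium: $83.53
Total deductions = $105.96 + $163.86 + $345.92 + $19.27 + $3.85 + $38.53 + $83.53 = $760.92
Net pay = $1926.60 − $760.92 = $1165.68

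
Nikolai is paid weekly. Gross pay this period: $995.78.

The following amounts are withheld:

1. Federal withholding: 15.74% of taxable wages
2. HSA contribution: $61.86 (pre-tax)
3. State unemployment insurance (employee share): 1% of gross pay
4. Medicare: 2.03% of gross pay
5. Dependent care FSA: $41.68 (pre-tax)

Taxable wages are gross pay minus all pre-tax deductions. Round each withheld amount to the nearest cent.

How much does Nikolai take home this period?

$721.63

HSA contribution: $61.86
Dependent care FSA: $41.68
Pre-tax total = $61.86 + $41.68 = $103.54
Taxable wages = $995.78 − $103.54 = $892.24
Federal withholding: $892.24 × 0.1574 = $140.44
State unemployment insurance (employee share): $995.78 × 0.01 = $9.96
Medicare: $995.78 × 0.0203 = $20.21
Total deductions = $61.86 + $41.68 + $140.44 + $9.96 + $20.21 = $274.15
Net pay = $995.78 − $274.15 = $721.63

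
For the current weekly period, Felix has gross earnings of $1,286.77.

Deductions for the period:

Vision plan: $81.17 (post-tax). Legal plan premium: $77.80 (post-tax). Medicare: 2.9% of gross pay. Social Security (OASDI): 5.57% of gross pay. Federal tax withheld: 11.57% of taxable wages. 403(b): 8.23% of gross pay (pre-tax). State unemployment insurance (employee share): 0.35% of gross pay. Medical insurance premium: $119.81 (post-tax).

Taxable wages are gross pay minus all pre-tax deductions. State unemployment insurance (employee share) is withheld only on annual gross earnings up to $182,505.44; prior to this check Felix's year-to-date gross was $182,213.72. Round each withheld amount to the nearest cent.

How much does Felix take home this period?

403(b): $1,286.77 × 0.0823 = $105.90
Taxable wages = $1,286.77 − $105.90 = $1,180.87
Federal tax withheld: $1,180.87 × 0.1157 = $136.63
State unemployment insurance (employee share): only $182,505.44 − $182,213.72 = $291.72 of this check is subject → $291.72 × 0.0035 = $1.02
Social Security (OASDI): $1,286.77 × 0.0557 = $71.67
Medicare: $1,286.77 × 0.029 = $37.32
Legal plan premium: $77.80
Vision plan: $81.17
Medical insurance premium: $119.81
Total deductions = $105.90 + $136.63 + $1.02 + $71.67 + $37.32 + $77.80 + $81.17 + $119.81 = $631.32
Net pay = $1,286.77 − $631.32 = $655.45

$655.45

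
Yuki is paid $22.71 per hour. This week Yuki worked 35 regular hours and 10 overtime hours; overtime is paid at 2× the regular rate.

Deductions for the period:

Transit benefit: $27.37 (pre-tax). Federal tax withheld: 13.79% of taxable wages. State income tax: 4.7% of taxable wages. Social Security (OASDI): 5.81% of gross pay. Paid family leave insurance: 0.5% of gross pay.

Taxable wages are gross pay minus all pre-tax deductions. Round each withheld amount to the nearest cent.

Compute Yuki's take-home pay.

Regular pay: 35 × $22.71 = $794.85
Overtime pay: 10 × $22.71 × 2 = $454.20
Gross pay = $794.85 + $454.20 = $1,249.05
Transit benefit: $27.37
Taxable wages = $1,249.05 − $27.37 = $1,221.68
Federal tax withheld: $1,221.68 × 0.1379 = $168.47
State income tax: $1,221.68 × 0.047 = $57.42
Paid family leave insurance: $1,249.05 × 0.005 = $6.25
Social Security (OASDI): $1,249.05 × 0.0581 = $72.57
Total deductions = $27.37 + $168.47 + $57.42 + $6.25 + $72.57 = $332.08
Net pay = $1,249.05 − $332.08 = $916.97

$916.97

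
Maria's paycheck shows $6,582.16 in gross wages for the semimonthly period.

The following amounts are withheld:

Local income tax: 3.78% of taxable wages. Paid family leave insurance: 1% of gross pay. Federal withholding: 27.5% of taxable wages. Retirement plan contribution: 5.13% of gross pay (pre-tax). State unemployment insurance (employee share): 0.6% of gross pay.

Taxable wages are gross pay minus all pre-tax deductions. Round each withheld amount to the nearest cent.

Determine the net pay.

$4,185.91

Retirement plan contribution: $6,582.16 × 0.0513 = $337.66
Taxable wages = $6,582.16 − $337.66 = $6,244.50
Federal withholding: $6,244.50 × 0.275 = $1,717.24
Local income tax: $6,244.50 × 0.0378 = $236.04
Paid family leave insurance: $6,582.16 × 0.01 = $65.82
State unemployment insurance (employee share): $6,582.16 × 0.006 = $39.49
Total deductions = $337.66 + $1,717.24 + $236.04 + $65.82 + $39.49 = $2,396.25
Net pay = $6,582.16 − $2,396.25 = $4,185.91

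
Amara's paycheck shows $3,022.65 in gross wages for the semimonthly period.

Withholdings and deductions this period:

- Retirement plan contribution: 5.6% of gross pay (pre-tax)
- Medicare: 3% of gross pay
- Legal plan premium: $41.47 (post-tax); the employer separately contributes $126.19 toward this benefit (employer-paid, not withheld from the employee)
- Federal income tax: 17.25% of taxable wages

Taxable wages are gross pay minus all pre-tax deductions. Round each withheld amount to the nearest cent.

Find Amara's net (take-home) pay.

Retirement plan contribution: $3,022.65 × 0.056 = $169.27
Taxable wages = $3,022.65 − $169.27 = $2,853.38
Federal income tax: $2,853.38 × 0.1725 = $492.21
Medicare: $3,022.65 × 0.03 = $90.68
Legal plan premium: $41.47
(Employer's $126.19 toward legal plan premium is not withheld from the employee.)
Total deductions = $169.27 + $492.21 + $90.68 + $41.47 = $793.63
Net pay = $3,022.65 − $793.63 = $2,229.02

$2,229.02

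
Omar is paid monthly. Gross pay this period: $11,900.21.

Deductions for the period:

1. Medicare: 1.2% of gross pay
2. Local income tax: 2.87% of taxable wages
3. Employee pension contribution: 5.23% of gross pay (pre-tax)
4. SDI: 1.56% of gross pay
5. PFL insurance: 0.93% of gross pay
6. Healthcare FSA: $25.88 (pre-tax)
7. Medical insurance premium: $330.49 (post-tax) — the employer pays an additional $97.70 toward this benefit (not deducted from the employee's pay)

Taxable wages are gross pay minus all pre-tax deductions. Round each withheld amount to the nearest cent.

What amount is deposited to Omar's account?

$10,159.42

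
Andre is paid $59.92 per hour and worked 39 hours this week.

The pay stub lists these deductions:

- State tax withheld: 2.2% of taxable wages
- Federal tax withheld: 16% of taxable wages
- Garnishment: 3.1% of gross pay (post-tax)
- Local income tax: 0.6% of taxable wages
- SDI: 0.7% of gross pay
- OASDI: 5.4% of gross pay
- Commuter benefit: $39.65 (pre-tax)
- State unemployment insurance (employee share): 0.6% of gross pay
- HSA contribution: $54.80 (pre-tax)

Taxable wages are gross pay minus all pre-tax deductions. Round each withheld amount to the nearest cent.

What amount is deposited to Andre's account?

Gross pay: 39 × $59.92 = $2,336.88
HSA contribution: $54.80
Commuter benefit: $39.65
Pre-tax total = $54.80 + $39.65 = $94.45
Taxable wages = $2,336.88 − $94.45 = $2,242.43
Local income tax: $2,242.43 × 0.006 = $13.45
Federal tax withheld: $2,242.43 × 0.16 = $358.79
State tax withheld: $2,242.43 × 0.022 = $49.33
State unemployment insurance (employee share): $2,336.88 × 0.006 = $14.02
SDI: $2,336.88 × 0.007 = $16.36
OASDI: $2,336.88 × 0.054 = $126.19
Garnishment: $2,336.88 × 0.031 = $72.44
Total deductions = $54.80 + $39.65 + $13.45 + $358.79 + $49.33 + $14.02 + $16.36 + $126.19 + $72.44 = $745.03
Net pay = $2,336.88 − $745.03 = $1,591.85

$1,591.85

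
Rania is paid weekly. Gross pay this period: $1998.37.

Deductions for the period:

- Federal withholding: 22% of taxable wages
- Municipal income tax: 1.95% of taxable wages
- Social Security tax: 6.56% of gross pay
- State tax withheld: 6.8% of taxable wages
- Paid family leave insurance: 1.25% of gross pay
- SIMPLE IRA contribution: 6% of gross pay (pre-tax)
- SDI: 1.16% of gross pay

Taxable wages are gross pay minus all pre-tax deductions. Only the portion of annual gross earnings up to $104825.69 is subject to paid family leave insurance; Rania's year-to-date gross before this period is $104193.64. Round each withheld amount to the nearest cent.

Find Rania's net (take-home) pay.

$1138.67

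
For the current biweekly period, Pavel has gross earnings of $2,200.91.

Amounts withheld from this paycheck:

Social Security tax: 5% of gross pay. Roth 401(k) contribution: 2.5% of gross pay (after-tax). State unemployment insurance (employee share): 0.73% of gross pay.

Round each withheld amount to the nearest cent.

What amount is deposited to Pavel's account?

State unemployment insurance (employee share): $2,200.91 × 0.0073 = $16.07
Social Security tax: $2,200.91 × 0.05 = $110.05
Roth 401(k) contribution: $2,200.91 × 0.025 = $55.02
Total deductions = $16.07 + $110.05 + $55.02 = $181.14
Net pay = $2,200.91 − $181.14 = $2,019.77

$2,019.77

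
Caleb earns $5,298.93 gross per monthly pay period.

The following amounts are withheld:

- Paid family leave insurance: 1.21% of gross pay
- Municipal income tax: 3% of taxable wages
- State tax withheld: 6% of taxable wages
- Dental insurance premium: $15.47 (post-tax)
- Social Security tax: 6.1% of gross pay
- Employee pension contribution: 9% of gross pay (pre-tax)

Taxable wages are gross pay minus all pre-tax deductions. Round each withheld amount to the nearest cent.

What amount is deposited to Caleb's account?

$3,985.23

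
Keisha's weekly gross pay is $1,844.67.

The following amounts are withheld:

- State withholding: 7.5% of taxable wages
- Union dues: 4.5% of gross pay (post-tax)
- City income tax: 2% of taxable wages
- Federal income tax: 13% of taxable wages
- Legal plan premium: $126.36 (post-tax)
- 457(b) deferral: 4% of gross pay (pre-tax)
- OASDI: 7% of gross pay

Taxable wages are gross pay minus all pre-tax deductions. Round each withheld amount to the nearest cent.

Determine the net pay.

$1,033.93

457(b) deferral: $1,844.67 × 0.04 = $73.79
Taxable wages = $1,844.67 − $73.79 = $1,770.88
State withholding: $1,770.88 × 0.075 = $132.82
City income tax: $1,770.88 × 0.02 = $35.42
Federal income tax: $1,770.88 × 0.13 = $230.21
OASDI: $1,844.67 × 0.07 = $129.13
Legal plan premium: $126.36
Union dues: $1,844.67 × 0.045 = $83.01
Total deductions = $73.79 + $132.82 + $35.42 + $230.21 + $129.13 + $126.36 + $83.01 = $810.74
Net pay = $1,844.67 − $810.74 = $1,033.93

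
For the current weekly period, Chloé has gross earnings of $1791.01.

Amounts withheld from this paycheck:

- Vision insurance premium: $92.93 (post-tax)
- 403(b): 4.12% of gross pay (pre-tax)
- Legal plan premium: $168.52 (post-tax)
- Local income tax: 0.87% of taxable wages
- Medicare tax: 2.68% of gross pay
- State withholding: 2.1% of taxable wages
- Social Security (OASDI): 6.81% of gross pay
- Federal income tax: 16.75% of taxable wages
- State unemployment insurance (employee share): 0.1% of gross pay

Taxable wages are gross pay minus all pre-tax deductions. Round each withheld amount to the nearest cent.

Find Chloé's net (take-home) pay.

$945.38

403(b): $1791.01 × 0.0412 = $73.79
Taxable wages = $1791.01 − $73.79 = $1717.22
Federal income tax: $1717.22 × 0.1675 = $287.63
Local income tax: $1717.22 × 0.0087 = $14.94
State withholding: $1717.22 × 0.021 = $36.06
Medicare tax: $1791.01 × 0.0268 = $48.00
Social Security (OASDI): $1791.01 × 0.0681 = $121.97
State unemployment insurance (employee share): $1791.01 × 0.001 = $1.79
Legal plan premium: $168.52
Vision insurance premium: $92.93
Total deductions = $73.79 + $287.63 + $14.94 + $36.06 + $48.00 + $121.97 + $1.79 + $168.52 + $92.93 = $845.63
Net pay = $1791.01 − $845.63 = $945.38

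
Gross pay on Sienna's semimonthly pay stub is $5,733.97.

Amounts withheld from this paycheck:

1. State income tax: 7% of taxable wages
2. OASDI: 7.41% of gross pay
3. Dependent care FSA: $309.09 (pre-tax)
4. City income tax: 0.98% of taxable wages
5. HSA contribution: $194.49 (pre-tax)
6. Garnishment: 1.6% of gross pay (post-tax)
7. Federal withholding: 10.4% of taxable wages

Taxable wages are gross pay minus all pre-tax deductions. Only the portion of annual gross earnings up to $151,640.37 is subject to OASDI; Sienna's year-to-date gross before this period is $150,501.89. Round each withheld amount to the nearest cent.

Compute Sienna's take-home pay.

$4,092.94

Dependent care FSA: $309.09
HSA contribution: $194.49
Pre-tax total = $309.09 + $194.49 = $503.58
Taxable wages = $5,733.97 − $503.58 = $5,230.39
Federal withholding: $5,230.39 × 0.104 = $543.96
State income tax: $5,230.39 × 0.07 = $366.13
City income tax: $5,230.39 × 0.0098 = $51.26
OASDI: only $151,640.37 − $150,501.89 = $1,138.48 of this check is subject → $1,138.48 × 0.0741 = $84.36
Garnishment: $5,733.97 × 0.016 = $91.74
Total deductions = $309.09 + $194.49 + $543.96 + $366.13 + $51.26 + $84.36 + $91.74 = $1,641.03
Net pay = $5,733.97 − $1,641.03 = $4,092.94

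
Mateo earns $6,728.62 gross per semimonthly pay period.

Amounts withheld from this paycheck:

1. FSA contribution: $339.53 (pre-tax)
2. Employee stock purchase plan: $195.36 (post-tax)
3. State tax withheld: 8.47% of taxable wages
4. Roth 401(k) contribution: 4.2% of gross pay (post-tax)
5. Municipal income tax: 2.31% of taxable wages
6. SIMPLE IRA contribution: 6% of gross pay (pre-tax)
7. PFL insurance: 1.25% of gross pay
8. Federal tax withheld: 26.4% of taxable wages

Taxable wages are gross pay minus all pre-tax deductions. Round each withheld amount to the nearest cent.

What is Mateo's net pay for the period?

SIMPLE IRA contribution: $6,728.62 × 0.06 = $403.72
FSA contribution: $339.53
Pre-tax total = $403.72 + $339.53 = $743.25
Taxable wages = $6,728.62 − $743.25 = $5,985.37
Municipal income tax: $5,985.37 × 0.0231 = $138.26
Federal tax withheld: $5,985.37 × 0.264 = $1,580.14
State tax withheld: $5,985.37 × 0.0847 = $506.96
PFL insurance: $6,728.62 × 0.0125 = $84.11
Employee stock purchase plan: $195.36
Roth 401(k) contribution: $6,728.62 × 0.042 = $282.60
Total deductions = $403.72 + $339.53 + $138.26 + $1,580.14 + $506.96 + $84.11 + $195.36 + $282.60 = $3,530.68
Net pay = $6,728.62 − $3,530.68 = $3,197.94

$3,197.94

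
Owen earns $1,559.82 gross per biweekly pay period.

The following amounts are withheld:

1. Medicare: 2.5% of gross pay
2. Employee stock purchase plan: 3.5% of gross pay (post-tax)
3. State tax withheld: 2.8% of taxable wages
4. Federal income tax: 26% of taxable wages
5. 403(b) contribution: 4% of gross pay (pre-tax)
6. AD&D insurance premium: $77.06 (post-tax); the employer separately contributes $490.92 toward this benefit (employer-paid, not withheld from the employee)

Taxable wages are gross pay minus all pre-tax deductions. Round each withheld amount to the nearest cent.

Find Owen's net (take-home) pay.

403(b) contribution: $1,559.82 × 0.04 = $62.39
Taxable wages = $1,559.82 − $62.39 = $1,497.43
State tax withheld: $1,497.43 × 0.028 = $41.93
Federal income tax: $1,497.43 × 0.26 = $389.33
Medicare: $1,559.82 × 0.025 = $39.00
Employee stock purchase plan: $1,559.82 × 0.035 = $54.59
AD&D insurance premium: $77.06
(Employer's $490.92 toward AD&D insurance premium is not withheld from the employee.)
Total deductions = $62.39 + $41.93 + $389.33 + $39.00 + $54.59 + $77.06 = $664.30
Net pay = $1,559.82 − $664.30 = $895.52

$895.52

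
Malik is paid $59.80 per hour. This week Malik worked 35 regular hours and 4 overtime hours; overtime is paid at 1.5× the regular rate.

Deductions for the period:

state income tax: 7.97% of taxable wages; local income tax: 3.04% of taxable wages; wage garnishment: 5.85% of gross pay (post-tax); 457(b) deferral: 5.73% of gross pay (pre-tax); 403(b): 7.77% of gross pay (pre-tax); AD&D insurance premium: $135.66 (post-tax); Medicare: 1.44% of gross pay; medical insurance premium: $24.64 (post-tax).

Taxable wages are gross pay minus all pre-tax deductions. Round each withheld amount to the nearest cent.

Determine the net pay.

Regular pay: 35 × $59.80 = $2,093.00
Overtime pay: 4 × $59.80 × 1.5 = $358.80
Gross pay = $2,093.00 + $358.80 = $2,451.80
403(b): $2,451.80 × 0.0777 = $190.50
457(b) deferral: $2,451.80 × 0.0573 = $140.49
Pre-tax total = $190.50 + $140.49 = $330.99
Taxable wages = $2,451.80 − $330.99 = $2,120.81
State income tax: $2,120.81 × 0.0797 = $169.03
Local income tax: $2,120.81 × 0.0304 = $64.47
Medicare: $2,451.80 × 0.0144 = $35.31
AD&D insurance premium: $135.66
Wage garnishment: $2,451.80 × 0.0585 = $143.43
Medical insurance premium: $24.64
Total deductions = $190.50 + $140.49 + $169.03 + $64.47 + $35.31 + $135.66 + $143.43 + $24.64 = $903.53
Net pay = $2,451.80 − $903.53 = $1,548.27

$1,548.27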